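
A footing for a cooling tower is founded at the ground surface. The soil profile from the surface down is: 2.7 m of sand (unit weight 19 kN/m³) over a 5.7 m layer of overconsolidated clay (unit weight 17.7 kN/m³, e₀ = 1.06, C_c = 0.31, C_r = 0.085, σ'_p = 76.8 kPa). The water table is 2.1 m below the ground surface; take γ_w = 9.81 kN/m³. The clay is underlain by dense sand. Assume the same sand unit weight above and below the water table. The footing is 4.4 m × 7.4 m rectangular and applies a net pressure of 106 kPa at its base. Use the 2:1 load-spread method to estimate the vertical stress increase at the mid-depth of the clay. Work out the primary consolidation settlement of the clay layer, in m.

S_c ≈ 0.0906 m

Mid-depth of clay below the ground surface: z = 2.7 + 5.7/2 = 5.55 m.
Total vertical stress at mid-clay: σ_v = 19×2.7 + 17.7×2.85 = 101.75 kPa.
Pore pressure: u = 9.81×(5.55 − 2.1) = 33.845 kPa.
Initial effective stress: σ'_0 = σ_v − u = 101.75 − 33.845 = 67.905 kPa.
Stress increase at mid-clay by the 2:1 spreading method:
Δσ = qBL/((B+z)(L+z)) = 106×4.4×7.4/((4.4+5.55)(7.4+5.55)) = 26.785 kPa
Final effective stress: σ'_f = 67.905 + 26.785 = 94.69 kPa.
σ'_f = 94.69 > σ'_p = 76.8 kPa, so the stress path crosses the preconsolidation pressure — recompression up to σ'_p, then virgin compression beyond:
S_c = H/(1+e₀)·[C_r·log₁₀(σ'_p/σ'_0) + C_c·log₁₀(σ'_f/σ'_p)]
    = 5.7/2.06 × [0.085×log₁₀(76.8/67.905) + 0.31×log₁₀(94.69/76.8)]
    = 2.767 × [0.0045441 + 0.028192] = 0.09058 m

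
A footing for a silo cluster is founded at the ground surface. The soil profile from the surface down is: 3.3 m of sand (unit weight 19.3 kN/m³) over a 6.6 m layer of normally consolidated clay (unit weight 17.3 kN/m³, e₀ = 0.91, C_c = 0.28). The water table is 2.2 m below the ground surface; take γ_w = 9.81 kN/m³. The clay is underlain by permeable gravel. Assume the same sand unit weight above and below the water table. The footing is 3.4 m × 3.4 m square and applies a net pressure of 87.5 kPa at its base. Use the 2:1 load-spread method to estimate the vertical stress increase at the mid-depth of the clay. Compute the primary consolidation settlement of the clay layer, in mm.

S_c ≈ 51.5 mm

Mid-depth of clay below the ground surface: z = 3.3 + 6.6/2 = 6.6 m.
Total vertical stress at mid-clay: σ_v = 19.3×3.3 + 17.3×3.3 = 120.78 kPa.
Pore pressure: u = 9.81×(6.6 − 2.2) = 43.164 kPa.
Initial effective stress: σ'_0 = σ_v − u = 120.78 − 43.164 = 77.616 kPa.
Stress increase at mid-clay by the 2:1 spreading method:
Δσ = qBL/((B+z)(L+z)) = 87.5×3.4×3.4/((3.4+6.6)(3.4+6.6)) = 10.115 kPa
Final effective stress: σ'_f = σ'_0 + Δσ = 77.616 + 10.115 = 87.731 kPa.
Normally consolidated clay, so the full stress increment lies on the virgin compression line:
S_c = C_c·H/(1+e₀)·log₁₀(σ'_f/σ'_0) = 0.28×6.6/(1+0.91)×log₁₀(87.731/77.616)
    = 0.96754 × 0.053202 = 0.05148 m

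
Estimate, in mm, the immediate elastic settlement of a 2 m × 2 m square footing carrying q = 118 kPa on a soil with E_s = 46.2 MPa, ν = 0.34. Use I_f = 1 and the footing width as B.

Immediate (elastic) settlement: S_e = q·B·(1−ν²)/E_s · I_f.
E_s = 46.2 MPa = 46200 kPa.
S_e = 118 × 2 × (1 − 0.34²) / 46200 × 1
    = 118 × 2 × 0.8844 / 46200 × 1
    = 0.004518 m = 4.518 mm

S_e ≈ 4.52 mm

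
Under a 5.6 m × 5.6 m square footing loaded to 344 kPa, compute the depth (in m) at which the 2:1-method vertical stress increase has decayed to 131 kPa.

2:1 spreading — at depth z the loaded area has grown by z in each plan dimension:
qB²/(B+z)² = Δσ_z ⇒ z = B(√(q/Δσ_z) − 1) = 5.6×(√(344/131) − 1) = 3.475 m

z ≈ 3.47 m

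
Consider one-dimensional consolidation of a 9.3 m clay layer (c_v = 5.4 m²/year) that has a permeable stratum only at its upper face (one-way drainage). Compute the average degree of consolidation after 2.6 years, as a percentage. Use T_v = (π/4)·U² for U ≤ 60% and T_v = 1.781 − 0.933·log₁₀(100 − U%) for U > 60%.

U ≈ 45.5 %

Drainage path length: H_d = H = 9.3 m (single drainage).
T_v = c_v·t/H_d² = 5.4×2.6/9.3² = 0.16233.
T_v = 0.16233 corresponds to the U ≤ 60% branch:
U = √(4T_v/π) = 0.4546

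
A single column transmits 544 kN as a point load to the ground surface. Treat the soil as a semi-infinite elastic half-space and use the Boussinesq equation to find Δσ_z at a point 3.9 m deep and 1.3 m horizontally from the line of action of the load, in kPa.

Δσ_z ≈ 13.1 kPa

Boussinesq vertical stress below a point load on an elastic half-space:
Δσ_z = 3P/(2πz²) · [1 + (r/z)²]^(−5/2)
r/z = 1.3/3.9 = 0.33333; [1+(r/z)²]^(−5/2) = 0.76843.
Δσ_z = 3×544/(2π×3.9²) × 0.76843 = 17.077 × 0.76843 = 13.12 kPa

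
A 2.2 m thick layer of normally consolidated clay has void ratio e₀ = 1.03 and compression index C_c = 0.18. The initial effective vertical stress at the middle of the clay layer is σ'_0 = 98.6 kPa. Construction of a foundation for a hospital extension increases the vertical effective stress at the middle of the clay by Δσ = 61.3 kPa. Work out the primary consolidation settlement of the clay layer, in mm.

S_c ≈ 41 mm

Final effective stress: σ'_f = σ'_0 + Δσ = 98.6 + 61.3 = 159.9 kPa.
Normally consolidated clay, so the full stress increment lies on the virgin compression line:
S_c = C_c·H/(1+e₀)·log₁₀(σ'_f/σ'_0) = 0.18×2.2/(1+1.03)×log₁₀(159.9/98.6)
    = 0.19507 × 0.20997 = 0.04096 m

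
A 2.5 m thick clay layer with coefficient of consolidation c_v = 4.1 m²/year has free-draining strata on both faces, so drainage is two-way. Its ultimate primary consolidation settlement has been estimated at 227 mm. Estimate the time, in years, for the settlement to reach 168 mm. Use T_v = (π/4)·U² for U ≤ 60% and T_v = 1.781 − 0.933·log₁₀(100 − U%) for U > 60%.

t ≈ 0.176 years

Drainage path length: H_d = H/2 = 1.25 m (double drainage).
U = S(t)/S_ult = 168/227 = 0.7401.
U > 60%: T_v = 1.781 − 0.933·log₁₀(100 − 74.009) = 0.46097.
t = T_v·H_d²/c_v = 0.46097×1.25²/4.1 = 0.1757 years.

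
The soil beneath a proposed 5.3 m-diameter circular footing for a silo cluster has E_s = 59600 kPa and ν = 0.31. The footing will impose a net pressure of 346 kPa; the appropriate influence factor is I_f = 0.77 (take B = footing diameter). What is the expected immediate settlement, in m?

S_e ≈ 0.0214 m

Immediate (elastic) settlement: S_e = q·B·(1−ν²)/E_s · I_f.
S_e = 346 × 5.3 × (1 − 0.31²) / 59600 × 0.77
    = 346 × 5.3 × 0.9039 / 59600 × 0.77
    = 0.02141 m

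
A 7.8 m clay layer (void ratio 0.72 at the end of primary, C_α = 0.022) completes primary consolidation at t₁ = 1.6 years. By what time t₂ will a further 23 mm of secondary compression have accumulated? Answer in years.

t₂ ≈ 2.72 years

S_s = C_α·H/(1+e_p)·log₁₀(t₂/t₁) ⇒ log₁₀(t₂/t₁) = S_s·(1+e_p)/(C_α·H).
log₁₀(t₂/t₁) = 0.023 × (1+0.72) / (0.022×7.8) = 0.2305
t₂ = t₁ × 10^0.2305 = 1.6 × 1.7 = 2.721 years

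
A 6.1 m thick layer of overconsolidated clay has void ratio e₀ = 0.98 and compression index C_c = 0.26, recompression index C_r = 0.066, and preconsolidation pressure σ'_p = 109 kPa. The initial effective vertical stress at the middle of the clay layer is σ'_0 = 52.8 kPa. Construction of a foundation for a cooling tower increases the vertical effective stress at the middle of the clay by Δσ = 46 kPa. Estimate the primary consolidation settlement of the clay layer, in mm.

S_c ≈ 55.3 mm

Final effective stress: σ'_f = 52.8 + 46 = 98.8 kPa.
σ'_f = 98.8 ≤ σ'_p = 109 kPa, so the clay remains overconsolidated and only the recompression index applies:
S_c = C_r·H/(1+e₀)·log₁₀(σ'_f/σ'_0) = 0.066×6.1/1.98×log₁₀(98.8/52.8)
    = 0.20333 × 0.27212 = 0.05533 m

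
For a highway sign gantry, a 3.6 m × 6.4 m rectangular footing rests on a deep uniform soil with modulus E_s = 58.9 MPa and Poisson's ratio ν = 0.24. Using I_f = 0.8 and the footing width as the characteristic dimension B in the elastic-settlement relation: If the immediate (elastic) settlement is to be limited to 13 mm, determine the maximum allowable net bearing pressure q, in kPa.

E_s = 58.9 MPa = 58900 kPa.
S_e = q·B·(1−ν²)/E_s · I_f  ⇒  q = S_e·E_s / (B·(1−ν²)·I_f).
q = 0.013 × 58900 / (3.6 × 0.9424 × 0.8) = 282.1 kPa

q ≈ 282 kPa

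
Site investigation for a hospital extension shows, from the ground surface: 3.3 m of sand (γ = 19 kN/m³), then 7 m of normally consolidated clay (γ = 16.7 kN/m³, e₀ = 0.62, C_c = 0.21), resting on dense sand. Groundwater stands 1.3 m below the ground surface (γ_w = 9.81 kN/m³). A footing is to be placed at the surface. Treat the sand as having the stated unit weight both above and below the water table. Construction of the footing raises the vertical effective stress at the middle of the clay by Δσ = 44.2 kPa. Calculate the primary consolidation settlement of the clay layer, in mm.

Mid-depth of clay below the ground surface: z = 3.3 + 7/2 = 6.8 m.
Total vertical stress at mid-clay: σ_v = 19×3.3 + 16.7×3.5 = 121.15 kPa.
Pore pressure: u = 9.81×(6.8 − 1.3) = 53.955 kPa.
Initial effective stress: σ'_0 = σ_v − u = 121.15 − 53.955 = 67.195 kPa.
Final effective stress: σ'_f = σ'_0 + Δσ = 67.195 + 44.2 = 111.39 kPa.
Normally consolidated clay, so the full stress increment lies on the virgin compression line:
S_c = C_c·H/(1+e₀)·log₁₀(σ'_f/σ'_0) = 0.21×7/(1+0.62)×log₁₀(111.39/67.195)
    = 0.90741 × 0.21951 = 0.1992 m

S_c ≈ 199 mm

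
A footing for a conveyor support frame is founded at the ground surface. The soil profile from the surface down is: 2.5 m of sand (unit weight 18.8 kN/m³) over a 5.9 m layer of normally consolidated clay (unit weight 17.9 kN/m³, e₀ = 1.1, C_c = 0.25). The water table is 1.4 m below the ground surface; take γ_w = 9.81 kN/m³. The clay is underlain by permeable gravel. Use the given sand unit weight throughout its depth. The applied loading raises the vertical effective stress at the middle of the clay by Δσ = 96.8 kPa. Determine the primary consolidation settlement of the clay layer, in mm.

Mid-depth of clay below the ground surface: z = 2.5 + 5.9/2 = 5.45 m.
Total vertical stress at mid-clay: σ_v = 18.8×2.5 + 17.9×2.95 = 99.805 kPa.
Pore pressure: u = 9.81×(5.45 − 1.4) = 39.73 kPa.
Initial effective stress: σ'_0 = σ_v − u = 99.805 − 39.73 = 60.075 kPa.
Final effective stress: σ'_f = σ'_0 + Δσ = 60.075 + 96.8 = 156.88 kPa.
Normally consolidated clay, so the full stress increment lies on the virgin compression line:
S_c = C_c·H/(1+e₀)·log₁₀(σ'_f/σ'_0) = 0.25×5.9/(1+1.1)×log₁₀(156.88/60.075)
    = 0.70238 × 0.41687 = 0.2928 m

S_c ≈ 293 mm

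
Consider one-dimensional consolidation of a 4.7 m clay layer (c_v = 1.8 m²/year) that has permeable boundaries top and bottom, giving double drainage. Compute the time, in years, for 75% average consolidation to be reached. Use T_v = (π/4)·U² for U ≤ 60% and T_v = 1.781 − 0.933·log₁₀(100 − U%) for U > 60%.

t ≈ 1.46 years

Drainage path length: H_d = H/2 = 2.35 m (double drainage).
U > 60%: T_v = 1.781 − 0.933·log₁₀(100 − 75) = 0.47672.
t = T_v·H_d²/c_v = 0.47672×2.35²/1.8 = 1.463 years.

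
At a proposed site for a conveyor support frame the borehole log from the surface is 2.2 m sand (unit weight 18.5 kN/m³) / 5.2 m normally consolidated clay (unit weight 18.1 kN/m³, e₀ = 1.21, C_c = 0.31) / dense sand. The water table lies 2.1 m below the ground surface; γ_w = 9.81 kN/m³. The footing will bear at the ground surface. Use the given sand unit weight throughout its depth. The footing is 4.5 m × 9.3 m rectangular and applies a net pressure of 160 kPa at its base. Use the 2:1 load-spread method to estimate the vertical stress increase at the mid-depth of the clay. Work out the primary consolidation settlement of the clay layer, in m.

Mid-depth of clay below the ground surface: z = 2.2 + 5.2/2 = 4.8 m.
Total vertical stress at mid-clay: σ_v = 18.5×2.2 + 18.1×2.6 = 87.76 kPa.
Pore pressure: u = 9.81×(4.8 − 2.1) = 26.487 kPa.
Initial effective stress: σ'_0 = σ_v − u = 87.76 − 26.487 = 61.273 kPa.
Stress increase at mid-clay by the 2:1 spreading method:
Δσ = qBL/((B+z)(L+z)) = 160×4.5×9.3/((4.5+4.8)(9.3+4.8)) = 51.064 kPa
Final effective stress: σ'_f = σ'_0 + Δσ = 61.273 + 51.064 = 112.34 kPa.
Normally consolidated clay, so the full stress increment lies on the virgin compression line:
S_c = C_c·H/(1+e₀)·log₁₀(σ'_f/σ'_0) = 0.31×5.2/(1+1.21)×log₁₀(112.34/61.273)
    = 0.72941 × 0.26327 = 0.192 m

S_c ≈ 0.192 m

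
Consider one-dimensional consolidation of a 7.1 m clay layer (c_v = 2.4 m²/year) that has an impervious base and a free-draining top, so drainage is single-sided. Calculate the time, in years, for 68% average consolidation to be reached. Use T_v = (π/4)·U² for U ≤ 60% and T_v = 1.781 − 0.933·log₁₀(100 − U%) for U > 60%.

Drainage path length: H_d = H = 7.1 m (single drainage).
U > 60%: T_v = 1.781 − 0.933·log₁₀(100 − 68) = 0.3767.
t = T_v·H_d²/c_v = 0.3767×7.1²/2.4 = 7.912 years.

t ≈ 7.91 years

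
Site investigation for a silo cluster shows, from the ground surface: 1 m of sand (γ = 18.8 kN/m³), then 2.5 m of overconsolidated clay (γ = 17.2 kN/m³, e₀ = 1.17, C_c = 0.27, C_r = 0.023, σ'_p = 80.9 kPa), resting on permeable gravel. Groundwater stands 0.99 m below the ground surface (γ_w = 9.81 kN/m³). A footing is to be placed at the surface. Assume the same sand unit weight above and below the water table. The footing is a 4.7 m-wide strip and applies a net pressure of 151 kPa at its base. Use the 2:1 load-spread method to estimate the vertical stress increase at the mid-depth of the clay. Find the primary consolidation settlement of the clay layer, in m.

S_c ≈ 0.0764 m

Mid-depth of clay below the ground surface: z = 1 + 2.5/2 = 2.25 m.
Total vertical stress at mid-clay: σ_v = 18.8×1 + 17.2×1.25 = 40.3 kPa.
Pore pressure: u = 9.81×(2.25 − 0.99) = 12.361 kPa.
Initial effective stress: σ'_0 = σ_v − u = 40.3 − 12.361 = 27.939 kPa.
Stress increase at mid-clay by the 2:1 spreading method:
Δσ = qB/(B+z) = 151×4.7/(4.7+2.25) = 102.12 kPa
Final effective stress: σ'_f = 27.939 + 102.12 = 130.06 kPa.
σ'_f = 130.06 > σ'_p = 80.9 kPa, so the stress path crosses the preconsolidation pressure — recompression up to σ'_p, then virgin compression beyond:
S_c = H/(1+e₀)·[C_r·log₁₀(σ'_p/σ'_0) + C_c·log₁₀(σ'_f/σ'_p)]
    = 2.5/2.17 × [0.023×log₁₀(80.9/27.939) + 0.27×log₁₀(130.06/80.9)]
    = 1.1521 × [0.01062 + 0.055673] = 0.07638 m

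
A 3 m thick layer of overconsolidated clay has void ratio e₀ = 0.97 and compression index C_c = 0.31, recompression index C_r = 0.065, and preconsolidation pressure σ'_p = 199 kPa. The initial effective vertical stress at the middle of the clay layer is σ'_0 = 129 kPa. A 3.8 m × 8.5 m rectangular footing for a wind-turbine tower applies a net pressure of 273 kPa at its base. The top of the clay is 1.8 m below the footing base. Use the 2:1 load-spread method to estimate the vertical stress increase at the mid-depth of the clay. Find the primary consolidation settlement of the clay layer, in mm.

S_c ≈ 52.1 mm

Mid-depth of clay below the footing base: z = 1.8 + 3/2 = 3.3 m.
Stress increase at mid-clay by the 2:1 spreading method:
Δσ = qBL/((B+z)(L+z)) = 273×3.8×8.5/((3.8+3.3)(8.5+3.3)) = 105.25 kPa
Final effective stress: σ'_f = 129 + 105.25 = 234.25 kPa.
σ'_f = 234.25 > σ'_p = 199 kPa, so the stress path crosses the preconsolidation pressure — recompression up to σ'_p, then virgin compression beyond:
S_c = H/(1+e₀)·[C_r·log₁₀(σ'_p/σ'_0) + C_c·log₁₀(σ'_f/σ'_p)]
    = 3/1.97 × [0.065×log₁₀(199/129) + 0.31×log₁₀(234.25/199)]
    = 1.5228 × [0.012237 + 0.021956] = 0.05207 m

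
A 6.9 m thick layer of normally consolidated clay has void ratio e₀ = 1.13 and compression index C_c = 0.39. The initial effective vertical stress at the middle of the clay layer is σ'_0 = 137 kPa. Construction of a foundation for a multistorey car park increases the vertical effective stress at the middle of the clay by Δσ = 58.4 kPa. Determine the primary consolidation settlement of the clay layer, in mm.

Final effective stress: σ'_f = σ'_0 + Δσ = 137 + 58.4 = 195.4 kPa.
Normally consolidated clay, so the full stress increment lies on the virgin compression line:
S_c = C_c·H/(1+e₀)·log₁₀(σ'_f/σ'_0) = 0.39×6.9/(1+1.13)×log₁₀(195.4/137)
    = 1.2634 × 0.1542 = 0.1948 m

S_c ≈ 195 mm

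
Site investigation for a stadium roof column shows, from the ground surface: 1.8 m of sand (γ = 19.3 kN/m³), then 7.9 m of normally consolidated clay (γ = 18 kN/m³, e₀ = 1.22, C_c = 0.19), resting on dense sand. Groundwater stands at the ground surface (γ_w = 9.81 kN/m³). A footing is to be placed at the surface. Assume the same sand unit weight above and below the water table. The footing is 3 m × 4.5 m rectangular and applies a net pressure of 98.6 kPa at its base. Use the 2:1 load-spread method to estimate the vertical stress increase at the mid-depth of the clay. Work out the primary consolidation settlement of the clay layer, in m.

Mid-depth of clay below the ground surface: z = 1.8 + 7.9/2 = 5.75 m.
Total vertical stress at mid-clay: σ_v = 19.3×1.8 + 18×3.95 = 105.84 kPa.
Pore pressure: u = 9.81×(5.75 − 0) = 56.408 kPa.
Initial effective stress: σ'_0 = σ_v − u = 105.84 − 56.408 = 49.432 kPa.
Stress increase at mid-clay by the 2:1 spreading method:
Δσ = qBL/((B+z)(L+z)) = 98.6×3×4.5/((3+5.75)(4.5+5.75)) = 14.842 kPa
Final effective stress: σ'_f = σ'_0 + Δσ = 49.432 + 14.842 = 64.274 kPa.
Normally consolidated clay, so the full stress increment lies on the virgin compression line:
S_c = C_c·H/(1+e₀)·log₁₀(σ'_f/σ'_0) = 0.19×7.9/(1+1.22)×log₁₀(64.274/49.432)
    = 0.67613 × 0.11403 = 0.0771 m

S_c ≈ 0.0771 m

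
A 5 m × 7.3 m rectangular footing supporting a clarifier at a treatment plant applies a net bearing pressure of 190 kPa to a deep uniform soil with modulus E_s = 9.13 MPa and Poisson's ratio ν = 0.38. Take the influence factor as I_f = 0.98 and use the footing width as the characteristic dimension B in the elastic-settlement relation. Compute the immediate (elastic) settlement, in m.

Immediate (elastic) settlement: S_e = q·B·(1−ν²)/E_s · I_f.
E_s = 9.13 MPa = 9130 kPa.
S_e = 190 × 5 × (1 − 0.38²) / 9130 × 0.98
    = 190 × 5 × 0.8556 / 9130 × 0.98
    = 0.08725 m

S_e ≈ 0.0872 m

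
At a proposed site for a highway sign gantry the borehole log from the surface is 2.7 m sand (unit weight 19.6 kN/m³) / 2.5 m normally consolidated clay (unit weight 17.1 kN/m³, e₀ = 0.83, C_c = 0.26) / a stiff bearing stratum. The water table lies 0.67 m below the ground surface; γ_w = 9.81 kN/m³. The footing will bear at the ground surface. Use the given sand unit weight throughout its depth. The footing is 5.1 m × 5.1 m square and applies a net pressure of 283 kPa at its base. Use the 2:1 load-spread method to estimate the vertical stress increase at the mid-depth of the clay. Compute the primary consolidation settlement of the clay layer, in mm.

S_c ≈ 176 mm

Mid-depth of clay below the ground surface: z = 2.7 + 2.5/2 = 3.95 m.
Total vertical stress at mid-clay: σ_v = 19.6×2.7 + 17.1×1.25 = 74.295 kPa.
Pore pressure: u = 9.81×(3.95 − 0.67) = 32.177 kPa.
Initial effective stress: σ'_0 = σ_v − u = 74.295 − 32.177 = 42.118 kPa.
Stress increase at mid-clay by the 2:1 spreading method:
Δσ = qBL/((B+z)(L+z)) = 283×5.1×5.1/((5.1+3.95)(5.1+3.95)) = 89.873 kPa
Final effective stress: σ'_f = σ'_0 + Δσ = 42.118 + 89.873 = 131.99 kPa.
Normally consolidated clay, so the full stress increment lies on the virgin compression line:
S_c = C_c·H/(1+e₀)·log₁₀(σ'_f/σ'_0) = 0.26×2.5/(1+0.83)×log₁₀(131.99/42.118)
    = 0.35519 × 0.49607 = 0.1762 m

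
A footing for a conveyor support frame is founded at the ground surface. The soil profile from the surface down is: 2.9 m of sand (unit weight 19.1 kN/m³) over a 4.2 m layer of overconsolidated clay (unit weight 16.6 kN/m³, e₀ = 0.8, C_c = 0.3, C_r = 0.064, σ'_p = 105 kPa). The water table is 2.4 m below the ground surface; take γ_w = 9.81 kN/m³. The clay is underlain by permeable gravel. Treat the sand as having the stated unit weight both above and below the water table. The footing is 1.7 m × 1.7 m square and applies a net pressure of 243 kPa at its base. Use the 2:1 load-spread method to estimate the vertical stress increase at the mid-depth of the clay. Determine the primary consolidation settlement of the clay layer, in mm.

Mid-depth of clay below the ground surface: z = 2.9 + 4.2/2 = 5 m.
Total vertical stress at mid-clay: σ_v = 19.1×2.9 + 16.6×2.1 = 90.25 kPa.
Pore pressure: u = 9.81×(5 − 2.4) = 25.506 kPa.
Initial effective stress: σ'_0 = σ_v − u = 90.25 − 25.506 = 64.744 kPa.
Stress increase at mid-clay by the 2:1 spreading method:
Δσ = qBL/((B+z)(L+z)) = 243×1.7×1.7/((1.7+5)(1.7+5)) = 15.644 kPa
Final effective stress: σ'_f = 64.744 + 15.644 = 80.388 kPa.
σ'_f = 80.388 ≤ σ'_p = 105 kPa, so the clay remains overconsolidated and only the recompression index applies:
S_c = C_r·H/(1+e₀)·log₁₀(σ'_f/σ'_0) = 0.064×4.2/1.8×log₁₀(80.388/64.744)
    = 0.14933 × 0.093992 = 0.01404 m

S_c ≈ 14 mm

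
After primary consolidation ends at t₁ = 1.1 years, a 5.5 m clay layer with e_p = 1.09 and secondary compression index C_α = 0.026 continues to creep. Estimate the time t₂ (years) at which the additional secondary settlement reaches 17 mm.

S_s = C_α·H/(1+e_p)·log₁₀(t₂/t₁) ⇒ log₁₀(t₂/t₁) = S_s·(1+e_p)/(C_α·H).
log₁₀(t₂/t₁) = 0.017 × (1+1.09) / (0.026×5.5) = 0.2485
t₂ = t₁ × 10^0.2485 = 1.1 × 1.772 = 1.949 years

t₂ ≈ 1.95 years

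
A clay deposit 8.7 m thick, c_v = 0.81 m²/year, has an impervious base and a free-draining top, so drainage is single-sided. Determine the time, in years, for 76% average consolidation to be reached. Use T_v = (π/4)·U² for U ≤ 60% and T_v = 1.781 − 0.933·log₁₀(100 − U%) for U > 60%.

Drainage path length: H_d = H = 8.7 m (single drainage).
U > 60%: T_v = 1.781 − 0.933·log₁₀(100 − 76) = 0.49326.
t = T_v·H_d²/c_v = 0.49326×8.7²/0.81 = 46.09 years.

t ≈ 46.1 years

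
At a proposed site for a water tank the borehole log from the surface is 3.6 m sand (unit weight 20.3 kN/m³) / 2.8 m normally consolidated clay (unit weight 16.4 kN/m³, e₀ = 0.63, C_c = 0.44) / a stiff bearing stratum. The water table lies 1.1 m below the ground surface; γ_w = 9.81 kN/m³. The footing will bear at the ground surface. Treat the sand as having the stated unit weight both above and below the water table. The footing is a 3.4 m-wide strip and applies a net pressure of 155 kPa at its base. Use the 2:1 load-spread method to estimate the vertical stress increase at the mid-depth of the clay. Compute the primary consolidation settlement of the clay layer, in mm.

Mid-depth of clay below the ground surface: z = 3.6 + 2.8/2 = 5 m.
Total vertical stress at mid-clay: σ_v = 20.3×3.6 + 16.4×1.4 = 96.04 kPa.
Pore pressure: u = 9.81×(5 − 1.1) = 38.259 kPa.
Initial effective stress: σ'_0 = σ_v − u = 96.04 − 38.259 = 57.781 kPa.
Stress increase at mid-clay by the 2:1 spreading method:
Δσ = qB/(B+z) = 155×3.4/(3.4+5) = 62.738 kPa
Final effective stress: σ'_f = σ'_0 + Δσ = 57.781 + 62.738 = 120.52 kPa.
Normally consolidated clay, so the full stress increment lies on the virgin compression line:
S_c = C_c·H/(1+e₀)·log₁₀(σ'_f/σ'_0) = 0.44×2.8/(1+0.63)×log₁₀(120.52/57.781)
    = 0.75583 × 0.31927 = 0.2413 m

S_c ≈ 241 mm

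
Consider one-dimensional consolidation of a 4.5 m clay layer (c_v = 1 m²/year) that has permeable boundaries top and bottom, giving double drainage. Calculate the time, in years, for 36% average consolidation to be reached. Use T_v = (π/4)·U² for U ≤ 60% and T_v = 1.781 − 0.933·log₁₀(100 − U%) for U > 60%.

t ≈ 0.515 years

Drainage path length: H_d = H/2 = 2.25 m (double drainage).
U ≤ 60%: T_v = (π/4)·U² = (π/4)×0.36² = 0.10179.
t = T_v·H_d²/c_v = 0.10179×2.25²/1 = 0.5153 years.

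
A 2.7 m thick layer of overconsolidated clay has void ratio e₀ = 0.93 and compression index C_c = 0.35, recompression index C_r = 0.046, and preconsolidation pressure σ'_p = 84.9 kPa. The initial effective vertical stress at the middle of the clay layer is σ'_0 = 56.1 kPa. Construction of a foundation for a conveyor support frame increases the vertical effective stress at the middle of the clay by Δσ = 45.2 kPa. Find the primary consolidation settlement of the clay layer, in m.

Final effective stress: σ'_f = 56.1 + 45.2 = 101.3 kPa.
σ'_f = 101.3 > σ'_p = 84.9 kPa, so the stress path crosses the preconsolidation pressure — recompression up to σ'_p, then virgin compression beyond:
S_c = H/(1+e₀)·[C_r·log₁₀(σ'_p/σ'_0) + C_c·log₁₀(σ'_f/σ'_p)]
    = 2.7/1.93 × [0.046×log₁₀(84.9/56.1) + 0.35×log₁₀(101.3/84.9)]
    = 1.399 × [0.0082775 + 0.026846] = 0.04914 m

S_c ≈ 0.0491 m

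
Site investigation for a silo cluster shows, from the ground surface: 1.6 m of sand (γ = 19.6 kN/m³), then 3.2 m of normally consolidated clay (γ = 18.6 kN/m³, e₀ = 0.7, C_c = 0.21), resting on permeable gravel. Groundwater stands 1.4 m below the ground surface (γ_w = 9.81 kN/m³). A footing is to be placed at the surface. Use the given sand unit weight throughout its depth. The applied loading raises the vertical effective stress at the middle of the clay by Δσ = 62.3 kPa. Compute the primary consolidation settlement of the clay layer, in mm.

Mid-depth of clay below the ground surface: z = 1.6 + 3.2/2 = 3.2 m.
Total vertical stress at mid-clay: σ_v = 19.6×1.6 + 18.6×1.6 = 61.12 kPa.
Pore pressure: u = 9.81×(3.2 − 1.4) = 17.658 kPa.
Initial effective stress: σ'_0 = σ_v − u = 61.12 − 17.658 = 43.462 kPa.
Final effective stress: σ'_f = σ'_0 + Δσ = 43.462 + 62.3 = 105.76 kPa.
Normally consolidated clay, so the full stress increment lies on the virgin compression line:
S_c = C_c·H/(1+e₀)·log₁₀(σ'_f/σ'_0) = 0.21×3.2/(1+0.7)×log₁₀(105.76/43.462)
    = 0.39529 × 0.38621 = 0.1527 m

S_c ≈ 153 mm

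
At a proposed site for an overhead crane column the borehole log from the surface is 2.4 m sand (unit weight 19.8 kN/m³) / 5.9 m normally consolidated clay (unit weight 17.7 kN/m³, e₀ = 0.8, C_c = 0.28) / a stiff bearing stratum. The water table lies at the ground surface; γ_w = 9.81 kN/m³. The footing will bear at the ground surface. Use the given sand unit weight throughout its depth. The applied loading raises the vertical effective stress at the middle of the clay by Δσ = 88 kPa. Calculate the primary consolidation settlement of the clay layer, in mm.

Mid-depth of clay below the ground surface: z = 2.4 + 5.9/2 = 5.35 m.
Total vertical stress at mid-clay: σ_v = 19.8×2.4 + 17.7×2.95 = 99.735 kPa.
Pore pressure: u = 9.81×(5.35 − 0) = 52.483 kPa.
Initial effective stress: σ'_0 = σ_v − u = 99.735 − 52.483 = 47.252 kPa.
Final effective stress: σ'_f = σ'_0 + Δσ = 47.252 + 88 = 135.25 kPa.
Normally consolidated clay, so the full stress increment lies on the virgin compression line:
S_c = C_c·H/(1+e₀)·log₁₀(σ'_f/σ'_0) = 0.28×5.9/(1+0.8)×log₁₀(135.25/47.252)
    = 0.91778 × 0.45672 = 0.4192 m

S_c ≈ 419 mm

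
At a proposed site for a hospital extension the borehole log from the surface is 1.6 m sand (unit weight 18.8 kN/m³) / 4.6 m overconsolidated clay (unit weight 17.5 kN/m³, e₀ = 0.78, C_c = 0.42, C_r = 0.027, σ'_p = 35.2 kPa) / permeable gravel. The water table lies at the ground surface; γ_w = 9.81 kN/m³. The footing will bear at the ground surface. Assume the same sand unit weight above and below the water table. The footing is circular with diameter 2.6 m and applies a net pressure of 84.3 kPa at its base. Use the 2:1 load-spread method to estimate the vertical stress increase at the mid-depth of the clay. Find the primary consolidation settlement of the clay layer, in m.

S_c ≈ 0.124 m

Mid-depth of clay below the ground surface: z = 1.6 + 4.6/2 = 3.9 m.
Total vertical stress at mid-clay: σ_v = 18.8×1.6 + 17.5×2.3 = 70.33 kPa.
Pore pressure: u = 9.81×(3.9 − 0) = 38.259 kPa.
Initial effective stress: σ'_0 = σ_v − u = 70.33 − 38.259 = 32.071 kPa.
Stress increase at mid-clay by the 2:1 spreading method:
Δσ ≈ qD²/(D+z)² = 84.3×2.6²/(2.6+3.9)² = 13.488 kPa
Final effective stress: σ'_f = 32.071 + 13.488 = 45.559 kPa.
σ'_f = 45.559 > σ'_p = 35.2 kPa, so the stress path crosses the preconsolidation pressure — recompression up to σ'_p, then virgin compression beyond:
S_c = H/(1+e₀)·[C_r·log₁₀(σ'_p/σ'_0) + C_c·log₁₀(σ'_f/σ'_p)]
    = 4.6/1.78 × [0.027×log₁₀(35.2/32.071) + 0.42×log₁₀(45.559/35.2)]
    = 2.5843 × [0.0010916 + 0.047053] = 0.1244 m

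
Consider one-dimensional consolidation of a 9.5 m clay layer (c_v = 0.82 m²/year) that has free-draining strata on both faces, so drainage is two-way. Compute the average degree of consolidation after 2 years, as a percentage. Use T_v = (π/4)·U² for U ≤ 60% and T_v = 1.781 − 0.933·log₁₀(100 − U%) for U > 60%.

Drainage path length: H_d = H/2 = 4.75 m (double drainage).
T_v = c_v·t/H_d² = 0.82×2/4.75² = 0.072687.
T_v = 0.072687 corresponds to the U ≤ 60% branch:
U = √(4T_v/π) = 0.3042

U ≈ 30.4 %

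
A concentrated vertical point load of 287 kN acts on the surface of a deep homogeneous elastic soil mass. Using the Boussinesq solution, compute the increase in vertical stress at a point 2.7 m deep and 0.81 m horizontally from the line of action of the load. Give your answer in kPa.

Boussinesq vertical stress below a point load on an elastic half-space:
Δσ_z = 3P/(2πz²) · [1 + (r/z)²]^(−5/2)
r/z = 0.81/2.7 = 0.3; [1+(r/z)²]^(−5/2) = 0.80618.
Δσ_z = 3×287/(2π×2.7²) × 0.80618 = 18.797 × 0.80618 = 15.15 kPa

Δσ_z ≈ 15.2 kPa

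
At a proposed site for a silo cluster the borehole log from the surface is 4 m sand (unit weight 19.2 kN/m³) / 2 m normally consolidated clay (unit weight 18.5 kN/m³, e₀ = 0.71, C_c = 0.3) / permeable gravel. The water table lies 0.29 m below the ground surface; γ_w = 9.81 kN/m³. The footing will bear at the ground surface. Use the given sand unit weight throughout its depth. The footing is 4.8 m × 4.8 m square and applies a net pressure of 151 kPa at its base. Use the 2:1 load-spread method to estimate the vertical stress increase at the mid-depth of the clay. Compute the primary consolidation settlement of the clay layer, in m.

Mid-depth of clay below the ground surface: z = 4 + 2/2 = 5 m.
Total vertical stress at mid-clay: σ_v = 19.2×4 + 18.5×1 = 95.3 kPa.
Pore pressure: u = 9.81×(5 − 0.29) = 46.205 kPa.
Initial effective stress: σ'_0 = σ_v − u = 95.3 − 46.205 = 49.095 kPa.
Stress increase at mid-clay by the 2:1 spreading method:
Δσ = qBL/((B+z)(L+z)) = 151×4.8×4.8/((4.8+5)(4.8+5)) = 36.225 kPa
Final effective stress: σ'_f = σ'_0 + Δσ = 49.095 + 36.225 = 85.32 kPa.
Normally consolidated clay, so the full stress increment lies on the virgin compression line:
S_c = C_c·H/(1+e₀)·log₁₀(σ'_f/σ'_0) = 0.3×2/(1+0.71)×log₁₀(85.32/49.095)
    = 0.35088 × 0.24001 = 0.08421 m

S_c ≈ 0.0842 m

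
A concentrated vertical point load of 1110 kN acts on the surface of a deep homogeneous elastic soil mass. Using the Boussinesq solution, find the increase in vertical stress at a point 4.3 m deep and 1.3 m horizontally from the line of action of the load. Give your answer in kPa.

Δσ_z ≈ 23 kPa

Boussinesq vertical stress below a point load on an elastic half-space:
Δσ_z = 3P/(2πz²) · [1 + (r/z)²]^(−5/2)
r/z = 1.3/4.3 = 0.30233; [1+(r/z)²]^(−5/2) = 0.8036.
Δσ_z = 3×1110/(2π×4.3²) × 0.8036 = 28.663 × 0.8036 = 23.03 kPa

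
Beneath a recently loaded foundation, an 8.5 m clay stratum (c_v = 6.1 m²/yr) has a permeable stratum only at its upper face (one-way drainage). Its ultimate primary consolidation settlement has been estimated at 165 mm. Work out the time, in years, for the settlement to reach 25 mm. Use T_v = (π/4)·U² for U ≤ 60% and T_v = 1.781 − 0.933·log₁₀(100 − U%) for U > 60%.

t ≈ 0.214 years

Drainage path length: H_d = H = 8.5 m (single drainage).
U = S(t)/S_ult = 25/165 = 0.1515.
U ≤ 60%: T_v = (π/4)·U² = (π/4)×0.15152² = 0.01803.
t = T_v·H_d²/c_v = 0.01803×8.5²/6.1 = 0.2136 years.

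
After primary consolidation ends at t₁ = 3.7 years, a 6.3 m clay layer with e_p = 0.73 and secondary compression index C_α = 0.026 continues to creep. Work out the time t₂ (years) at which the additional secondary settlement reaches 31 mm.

t₂ ≈ 7.86 years

S_s = C_α·H/(1+e_p)·log₁₀(t₂/t₁) ⇒ log₁₀(t₂/t₁) = S_s·(1+e_p)/(C_α·H).
log₁₀(t₂/t₁) = 0.031 × (1+0.73) / (0.026×6.3) = 0.3274
t₂ = t₁ × 10^0.3274 = 3.7 × 2.125 = 7.863 years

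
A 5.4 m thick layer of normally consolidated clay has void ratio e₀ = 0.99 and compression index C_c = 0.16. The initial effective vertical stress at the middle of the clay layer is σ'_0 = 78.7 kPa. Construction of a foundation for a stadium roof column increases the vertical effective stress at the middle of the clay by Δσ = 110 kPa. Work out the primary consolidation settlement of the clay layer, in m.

S_c ≈ 0.165 m

Final effective stress: σ'_f = σ'_0 + Δσ = 78.7 + 110 = 188.7 kPa.
Normally consolidated clay, so the full stress increment lies on the virgin compression line:
S_c = C_c·H/(1+e₀)·log₁₀(σ'_f/σ'_0) = 0.16×5.4/(1+0.99)×log₁₀(188.7/78.7)
    = 0.43417 × 0.3798 = 0.1649 m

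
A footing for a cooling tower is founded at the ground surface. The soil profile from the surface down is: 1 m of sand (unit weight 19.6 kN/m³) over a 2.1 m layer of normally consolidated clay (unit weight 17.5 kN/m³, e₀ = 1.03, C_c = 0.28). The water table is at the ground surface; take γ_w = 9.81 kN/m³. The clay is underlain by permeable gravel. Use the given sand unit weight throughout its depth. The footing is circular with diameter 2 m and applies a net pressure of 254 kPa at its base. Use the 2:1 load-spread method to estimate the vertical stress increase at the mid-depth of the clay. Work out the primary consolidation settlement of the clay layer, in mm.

Mid-depth of clay below the ground surface: z = 1 + 2.1/2 = 2.05 m.
Total vertical stress at mid-clay: σ_v = 19.6×1 + 17.5×1.05 = 37.975 kPa.
Pore pressure: u = 9.81×(2.05 − 0) = 20.11 kPa.
Initial effective stress: σ'_0 = σ_v − u = 37.975 − 20.11 = 17.865 kPa.
Stress increase at mid-clay by the 2:1 spreading method:
Δσ ≈ qD²/(D+z)² = 254×2²/(2+2.05)² = 61.942 kPa
Final effective stress: σ'_f = σ'_0 + Δσ = 17.865 + 61.942 = 79.807 kPa.
Normally consolidated clay, so the full stress increment lies on the virgin compression line:
S_c = C_c·H/(1+e₀)·log₁₀(σ'_f/σ'_0) = 0.28×2.1/(1+1.03)×log₁₀(79.807/17.865)
    = 0.28966 × 0.65004 = 0.1883 m

S_c ≈ 188 mm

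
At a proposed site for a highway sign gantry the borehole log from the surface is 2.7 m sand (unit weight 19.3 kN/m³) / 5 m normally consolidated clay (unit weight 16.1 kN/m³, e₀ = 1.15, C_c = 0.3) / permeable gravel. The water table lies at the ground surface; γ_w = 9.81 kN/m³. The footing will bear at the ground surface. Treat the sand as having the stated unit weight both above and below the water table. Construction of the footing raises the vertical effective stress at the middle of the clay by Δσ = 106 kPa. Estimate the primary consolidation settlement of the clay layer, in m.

Mid-depth of clay below the ground surface: z = 2.7 + 5/2 = 5.2 m.
Total vertical stress at mid-clay: σ_v = 19.3×2.7 + 16.1×2.5 = 92.36 kPa.
Pore pressure: u = 9.81×(5.2 − 0) = 51.012 kPa.
Initial effective stress: σ'_0 = σ_v − u = 92.36 − 51.012 = 41.348 kPa.
Final effective stress: σ'_f = σ'_0 + Δσ = 41.348 + 106 = 147.35 kPa.
Normally consolidated clay, so the full stress increment lies on the virgin compression line:
S_c = C_c·H/(1+e₀)·log₁₀(σ'_f/σ'_0) = 0.3×5/(1+1.15)×log₁₀(147.35/41.348)
    = 0.69767 × 0.5519 = 0.385 m

S_c ≈ 0.385 m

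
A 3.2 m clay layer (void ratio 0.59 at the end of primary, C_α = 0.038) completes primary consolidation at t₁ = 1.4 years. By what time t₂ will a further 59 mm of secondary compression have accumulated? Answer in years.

t₂ ≈ 8.27 years

S_s = C_α·H/(1+e_p)·log₁₀(t₂/t₁) ⇒ log₁₀(t₂/t₁) = S_s·(1+e_p)/(C_α·H).
log₁₀(t₂/t₁) = 0.059 × (1+0.59) / (0.038×3.2) = 0.7715
t₂ = t₁ × 10^0.7715 = 1.4 × 5.908 = 8.272 years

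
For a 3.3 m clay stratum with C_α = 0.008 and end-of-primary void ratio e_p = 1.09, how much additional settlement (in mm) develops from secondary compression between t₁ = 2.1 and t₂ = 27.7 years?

Secondary compression: S_s = C_α·H/(1+e_p)·log₁₀(t₂/t₁)
S_s = 0.008×3.3/(1+1.09)×log₁₀(27.7/2.1)
    = 0.01263 × 1.12 = 0.01415 m

S_s ≈ 14.2 mm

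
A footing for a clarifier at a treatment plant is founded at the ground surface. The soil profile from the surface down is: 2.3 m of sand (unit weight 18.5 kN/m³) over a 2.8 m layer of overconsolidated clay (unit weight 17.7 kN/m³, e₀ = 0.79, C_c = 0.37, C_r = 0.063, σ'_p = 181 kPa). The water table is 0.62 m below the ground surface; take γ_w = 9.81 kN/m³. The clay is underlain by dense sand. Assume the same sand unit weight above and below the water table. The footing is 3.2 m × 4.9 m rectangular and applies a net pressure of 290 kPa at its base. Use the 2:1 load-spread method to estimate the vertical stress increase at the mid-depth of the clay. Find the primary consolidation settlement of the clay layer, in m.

S_c ≈ 0.0479 m

Mid-depth of clay below the ground surface: z = 2.3 + 2.8/2 = 3.7 m.
Total vertical stress at mid-clay: σ_v = 18.5×2.3 + 17.7×1.4 = 67.33 kPa.
Pore pressure: u = 9.81×(3.7 − 0.62) = 30.215 kPa.
Initial effective stress: σ'_0 = σ_v − u = 67.33 − 30.215 = 37.115 kPa.
Stress increase at mid-clay by the 2:1 spreading method:
Δσ = qBL/((B+z)(L+z)) = 290×3.2×4.9/((3.2+3.7)(4.9+3.7)) = 76.63 kPa
Final effective stress: σ'_f = 37.115 + 76.63 = 113.75 kPa.
σ'_f = 113.75 ≤ σ'_p = 181 kPa, so the clay remains overconsolidated and only the recompression index applies:
S_c = C_r·H/(1+e₀)·log₁₀(σ'_f/σ'_0) = 0.063×2.8/1.79×log₁₀(113.75/37.115)
    = 0.098545 × 0.4864 = 0.04793 m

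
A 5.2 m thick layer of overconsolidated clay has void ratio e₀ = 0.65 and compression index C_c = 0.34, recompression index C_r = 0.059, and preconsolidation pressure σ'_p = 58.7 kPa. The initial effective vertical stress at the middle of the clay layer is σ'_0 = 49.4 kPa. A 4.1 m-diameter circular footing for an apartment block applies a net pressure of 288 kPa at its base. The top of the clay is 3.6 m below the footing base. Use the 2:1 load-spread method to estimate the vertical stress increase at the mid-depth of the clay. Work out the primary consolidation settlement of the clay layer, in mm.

Mid-depth of clay below the footing base: z = 3.6 + 5.2/2 = 6.2 m.
Stress increase at mid-clay by the 2:1 spreading method:
Δσ ≈ qD²/(D+z)² = 288×4.1²/(4.1+6.2)² = 45.634 kPa
Final effective stress: σ'_f = 49.4 + 45.634 = 95.034 kPa.
σ'_f = 95.034 > σ'_p = 58.7 kPa, so the stress path crosses the preconsolidation pressure — recompression up to σ'_p, then virgin compression beyond:
S_c = H/(1+e₀)·[C_r·log₁₀(σ'_p/σ'_0) + C_c·log₁₀(σ'_f/σ'_p)]
    = 5.2/1.65 × [0.059×log₁₀(58.7/49.4) + 0.34×log₁₀(95.034/58.7)]
    = 3.1515 × [0.0044198 + 0.071142] = 0.2381 m

S_c ≈ 238 mm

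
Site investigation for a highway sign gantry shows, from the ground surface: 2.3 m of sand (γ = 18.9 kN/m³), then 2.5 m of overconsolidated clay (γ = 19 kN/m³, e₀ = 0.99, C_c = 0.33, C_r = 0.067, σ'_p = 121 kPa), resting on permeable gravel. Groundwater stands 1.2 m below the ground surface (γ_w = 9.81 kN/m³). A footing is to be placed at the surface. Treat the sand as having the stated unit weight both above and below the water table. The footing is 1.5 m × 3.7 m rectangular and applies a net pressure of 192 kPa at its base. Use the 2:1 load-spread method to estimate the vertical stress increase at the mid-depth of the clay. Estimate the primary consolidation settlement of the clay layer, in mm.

Mid-depth of clay below the ground surface: z = 2.3 + 2.5/2 = 3.55 m.
Total vertical stress at mid-clay: σ_v = 18.9×2.3 + 19×1.25 = 67.22 kPa.
Pore pressure: u = 9.81×(3.55 − 1.2) = 23.054 kPa.
Initial effective stress: σ'_0 = σ_v − u = 67.22 − 23.054 = 44.166 kPa.
Stress increase at mid-clay by the 2:1 spreading method:
Δσ = qBL/((B+z)(L+z)) = 192×1.5×3.7/((1.5+3.55)(3.7+3.55)) = 29.105 kPa
Final effective stress: σ'_f = 44.166 + 29.105 = 73.271 kPa.
σ'_f = 73.271 ≤ σ'_p = 121 kPa, so the clay remains overconsolidated and only the recompression index applies:
S_c = C_r·H/(1+e₀)·log₁₀(σ'_f/σ'_0) = 0.067×2.5/1.99×log₁₀(73.271/44.166)
    = 0.084172 × 0.21984 = 0.0185 m

S_c ≈ 18.5 mm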